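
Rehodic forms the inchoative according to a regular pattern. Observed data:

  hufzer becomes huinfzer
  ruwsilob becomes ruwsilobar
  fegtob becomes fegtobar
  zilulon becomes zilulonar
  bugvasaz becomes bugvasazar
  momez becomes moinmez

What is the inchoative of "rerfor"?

momez and bugvasaz both end in -z yet inflect differently (moinmez, bugvasazar), so the final letter is not what conditions the rule; the last vowel is.
"rerfor" has last vowel 'o'. The stems whose last vowel is 'o' (fegtob → fegtobar, zilulon → zilulonar, ruwsilob → ruwsilobar) add -ar.
So rerfor → rerforar.

rerforar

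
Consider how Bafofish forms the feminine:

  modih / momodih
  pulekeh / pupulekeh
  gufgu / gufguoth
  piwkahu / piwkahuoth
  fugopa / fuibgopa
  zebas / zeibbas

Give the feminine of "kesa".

"kesa" ends in -a. The one such stem in the data (fugopa → fuibgopa) inserts -ib- after the first vowel (as does zebas), so the same rule applies.
So kesa → keibsa.

keibsa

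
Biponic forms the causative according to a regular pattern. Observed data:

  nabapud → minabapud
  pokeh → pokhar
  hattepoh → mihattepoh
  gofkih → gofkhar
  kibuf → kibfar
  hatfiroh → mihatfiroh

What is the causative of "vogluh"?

hatfiroh and gofkih both end in -h yet inflect differently (mihatfiroh, gofkhar), so the final letter is not what conditions the rule; the number of vowels is.
"vogluh" has 2 vowels. The stems with 2 vowels (gofkih → gofkhar, pokeh → pokhar, kibuf → kibfar) delete the last vowel and add -ar.
The other pattern: stems with 3 vowels add the prefix mi-.
So vogluh → voglhar.

voglhar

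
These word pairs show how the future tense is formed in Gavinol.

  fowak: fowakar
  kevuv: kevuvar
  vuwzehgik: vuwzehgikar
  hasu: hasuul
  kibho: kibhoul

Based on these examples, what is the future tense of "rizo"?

rizoul

"rizo" ends in a vowel. The stems ending in a vowel (kibho → kibhoul, hasu → hasuul) add -ul.
The other pattern: stems ending in a consonant add -ar.
So rizo → rizoul.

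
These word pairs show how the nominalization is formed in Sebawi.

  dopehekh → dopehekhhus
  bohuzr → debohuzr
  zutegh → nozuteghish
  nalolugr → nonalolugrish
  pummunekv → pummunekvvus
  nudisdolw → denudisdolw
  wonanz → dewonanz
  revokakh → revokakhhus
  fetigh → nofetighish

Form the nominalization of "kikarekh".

kikarekhhus

dopehekh and fetigh both end in -h yet inflect differently (dopehekhhus, nofetighish), so the final letter is not what conditions the rule; the second-to-last letter is.
"kikarekh" has second-to-last letter 'k'. The stems whose second-to-last letter is 'k' (dopehekh → dopehekhhus, pummunekv → pummunekvvus, revokakh → revokakhhus) double the final consonant and add -us.
So kikarekh → kikarekhhus.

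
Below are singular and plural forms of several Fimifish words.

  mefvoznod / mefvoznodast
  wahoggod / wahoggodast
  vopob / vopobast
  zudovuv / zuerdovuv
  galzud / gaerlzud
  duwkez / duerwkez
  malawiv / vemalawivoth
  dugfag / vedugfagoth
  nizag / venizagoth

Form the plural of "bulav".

vebulavoth

"bulav" has last vowel 'a'. The stems whose last vowel is 'a' (dugfag → vedugfagoth, nizag → venizagoth) add ve- … -oth around the stem.
The other patterns: stems whose last vowel is 'o' add -ast; stems whose last vowel is 'e' or 'u' insert -er- after the first vowel.
So bulav → vebulavoth.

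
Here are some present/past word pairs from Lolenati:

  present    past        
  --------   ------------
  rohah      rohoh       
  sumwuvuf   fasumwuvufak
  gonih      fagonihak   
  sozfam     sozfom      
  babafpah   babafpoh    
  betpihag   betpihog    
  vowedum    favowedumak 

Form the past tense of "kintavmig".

rohah and gonih both end in -h yet inflect differently (rohoh, fagonihak), so the final letter is not what conditions the rule; the last vowel is.
"kintavmig" has last vowel 'i'. The one such stem in the data (gonih → fagonihak) adds fa- … -ak around the stem, so the same rule applies.
So kintavmig → fakintavmigak.

fakintavmigak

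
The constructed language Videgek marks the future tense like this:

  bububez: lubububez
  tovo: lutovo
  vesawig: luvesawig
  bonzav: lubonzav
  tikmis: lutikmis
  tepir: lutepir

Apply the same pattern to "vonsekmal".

luvonsekmal

Every pair shown (bububez → lubububez, tovo → lutovo, vesawig → luvesawig, …) follows the same rule: add the prefix lu-.
So vonsekmal → luvonsekmal.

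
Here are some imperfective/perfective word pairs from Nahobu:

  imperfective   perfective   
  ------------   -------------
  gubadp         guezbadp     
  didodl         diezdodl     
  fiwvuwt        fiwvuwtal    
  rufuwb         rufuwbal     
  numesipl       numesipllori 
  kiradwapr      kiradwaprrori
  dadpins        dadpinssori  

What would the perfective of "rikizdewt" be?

didodl and numesipl both end in -l yet inflect differently (diezdodl, numesipllori), so the final letter is not what conditions the rule; the second-to-last letter is.
"rikizdewt" has second-to-last letter 'w'. The stems whose second-to-last letter is 'w' (fiwvuwt → fiwvuwtal, rufuwb → rufuwbal) add -al.
So rikizdewt → rikizdewtal.

rikizdewtal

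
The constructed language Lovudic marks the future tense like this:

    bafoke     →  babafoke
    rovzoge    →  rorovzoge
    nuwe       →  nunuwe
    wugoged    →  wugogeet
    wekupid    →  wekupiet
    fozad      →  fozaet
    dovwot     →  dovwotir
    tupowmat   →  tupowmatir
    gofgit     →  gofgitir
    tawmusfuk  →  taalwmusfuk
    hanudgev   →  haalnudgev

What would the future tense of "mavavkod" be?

mavavkoet

bafoke and wugoged both have last vowel 'e' yet inflect differently (babafoke, wugogeet), so the last vowel is not what conditions the rule; the final letter is.
"mavavkod" ends in -d. The stems ending in -d (wugoged → wugogeet, wekupid → wekupiet, fozad → fozaet) drop the final letter and add -et.
The other patterns: stems ending in -e repeat the first consonant+vowel as a prefix; stems ending in -t add -ir; stems ending in -k or -v insert -al- after the first vowel.
So mavavkod → mavavkoet.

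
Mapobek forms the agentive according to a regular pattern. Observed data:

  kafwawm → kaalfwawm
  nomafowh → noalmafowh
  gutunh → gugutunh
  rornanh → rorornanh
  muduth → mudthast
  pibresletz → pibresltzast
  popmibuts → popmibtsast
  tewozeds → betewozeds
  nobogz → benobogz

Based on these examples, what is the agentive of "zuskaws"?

nomafowh and gutunh both end in -h yet inflect differently (noalmafowh, gugutunh), so the final letter is not what conditions the rule; the second-to-last letter is.
"zuskaws" has second-to-last letter 'w'. The stems whose second-to-last letter is 'w' (kafwawm → kaalfwawm, nomafowh → noalmafowh) insert -al- after the first vowel.
So zuskaws → zualskaws.

zualskaws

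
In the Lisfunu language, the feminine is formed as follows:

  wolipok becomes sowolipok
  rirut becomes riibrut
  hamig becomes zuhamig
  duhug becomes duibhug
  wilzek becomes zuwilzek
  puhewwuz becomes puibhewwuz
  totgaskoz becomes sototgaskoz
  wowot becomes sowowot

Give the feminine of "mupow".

somupow

"mupow" has last vowel 'o'. The stems whose last vowel is 'o' (totgaskoz → sototgaskoz, wolipok → sowolipok, wowot → sowowot) add the prefix so-.
The other patterns: stems whose last vowel is 'u' insert -ib- after the first vowel; stems whose last vowel is 'e' or 'i' add the prefix zu-.
So mupow → somupow.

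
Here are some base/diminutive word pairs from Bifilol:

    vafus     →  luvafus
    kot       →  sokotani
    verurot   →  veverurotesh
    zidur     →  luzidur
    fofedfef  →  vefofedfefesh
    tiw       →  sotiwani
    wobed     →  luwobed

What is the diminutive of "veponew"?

veveponewesh

kot and verurot both end in -t yet inflect differently (sokotani, veverurotesh), so the final letter is not what conditions the rule; the number of vowels is.
"veponew" has 3 vowels. The stems with 3 vowels (fofedfef → vefofedfefesh, verurot → veverurotesh) add ve- … -esh around the stem.
The other patterns: stems with 1 vowel add so- … -ani around the stem; stems with 2 vowels add the prefix lu-.
So veponew → veveponewesh.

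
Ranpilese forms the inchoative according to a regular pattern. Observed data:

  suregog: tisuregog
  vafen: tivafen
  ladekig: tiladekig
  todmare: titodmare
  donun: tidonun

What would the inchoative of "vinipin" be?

tivinipin

Every pair shown (suregog → tisuregog, vafen → tivafen, ladekig → tiladekig, …) follows the same rule: add the prefix ti-.
So vinipin → tivinipin.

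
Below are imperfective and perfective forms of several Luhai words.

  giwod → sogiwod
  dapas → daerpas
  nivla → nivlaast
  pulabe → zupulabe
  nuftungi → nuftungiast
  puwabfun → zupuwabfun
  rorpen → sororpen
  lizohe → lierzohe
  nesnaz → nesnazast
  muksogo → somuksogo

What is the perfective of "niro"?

niroast

pulabe and lizohe both end in -e yet inflect differently (zupulabe, lierzohe), so the final letter is not what conditions the rule; the first letter is.
"niro" begins with n-. The stems beginning with n- (nivla → nivlaast, nesnaz → nesnazast, nuftungi → nuftungiast) add -ast.
The other patterns: stems beginning with p- add the prefix zu-; stems beginning with d- or l- insert -er- after the first vowel; stems beginning with g-, m- or r- add the prefix so-.
So niro → niroast.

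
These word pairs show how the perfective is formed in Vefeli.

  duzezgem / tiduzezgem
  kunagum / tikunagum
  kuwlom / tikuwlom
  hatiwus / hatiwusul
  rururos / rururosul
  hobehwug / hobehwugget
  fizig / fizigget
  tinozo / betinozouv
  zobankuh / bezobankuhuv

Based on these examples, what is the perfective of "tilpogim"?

kunagum and hatiwus both have last vowel 'u' yet inflect differently (tikunagum, hatiwusul), so the last vowel is not what conditions the rule; the final letter is.
"tilpogim" ends in -m. The stems ending in -m (duzezgem → tiduzezgem, kunagum → tikunagum, kuwlom → tikuwlom) add the prefix ti-.
The other patterns: stems ending in -s add -ul; stems ending in -g double the final consonant and add -et; stems ending in -h or -o add be- … -uv around the stem.
So tilpogim → titilpogim.

titilpogim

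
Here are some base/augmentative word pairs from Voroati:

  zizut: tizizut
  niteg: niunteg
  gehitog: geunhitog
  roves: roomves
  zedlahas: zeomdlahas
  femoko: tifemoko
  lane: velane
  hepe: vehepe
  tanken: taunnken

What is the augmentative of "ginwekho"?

tiginwekho

hepe and roves both have last vowel 'e' yet inflect differently (vehepe, roomves), so the last vowel is not what conditions the rule; the final letter is.
"ginwekho" ends in -o. The one such stem in the data (femoko → tifemoko) adds the prefix ti-, so the same rule applies.
The other patterns: stems ending in -e add the prefix ve-; stems ending in -s insert -om- after the first vowel; stems ending in -g or -n insert -un- after the first vowel.
So ginwekho → tiginwekho.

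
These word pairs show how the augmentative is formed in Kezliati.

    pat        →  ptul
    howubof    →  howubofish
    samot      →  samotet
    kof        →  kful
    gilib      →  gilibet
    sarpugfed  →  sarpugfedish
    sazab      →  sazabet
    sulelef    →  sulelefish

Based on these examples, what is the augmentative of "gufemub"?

pat and samot both end in -t yet inflect differently (ptul, samotet), so the final letter is not what conditions the rule; the number of vowels is.
"gufemub" has 3 vowels. The stems with 3 vowels (howubof → howubofish, sarpugfed → sarpugfedish, sulelef → sulelefish) add -ish.
The other patterns: stems with 1 vowel delete the last vowel and add -ul; stems with 2 vowels add -et.
So gufemub → gufemubish.

gufemubish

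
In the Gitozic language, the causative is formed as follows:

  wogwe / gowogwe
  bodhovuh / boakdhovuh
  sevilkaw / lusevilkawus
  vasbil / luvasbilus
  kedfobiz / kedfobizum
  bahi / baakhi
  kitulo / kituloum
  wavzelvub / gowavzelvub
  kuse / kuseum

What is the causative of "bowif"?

boakwif

wogwe and kuse both end in -e yet inflect differently (gowogwe, kuseum), so the final letter is not what conditions the rule; the first letter is.
"bowif" begins with b-. The stems beginning with b- (bahi → baakhi, bodhovuh → boakdhovuh) insert -ak- after the first vowel.
The other patterns: stems beginning with w- add the prefix go-; stems beginning with k- add -um; stems beginning with s- or v- add lu- … -us around the stem.
So bowif → boakwif.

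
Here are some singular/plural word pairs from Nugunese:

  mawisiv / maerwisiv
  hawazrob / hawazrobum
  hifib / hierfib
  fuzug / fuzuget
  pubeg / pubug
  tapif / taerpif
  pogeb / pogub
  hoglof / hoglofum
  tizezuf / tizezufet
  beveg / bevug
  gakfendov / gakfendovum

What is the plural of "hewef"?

hoglof and tapif both end in -f yet inflect differently (hoglofum, taerpif), so the final letter is not what conditions the rule; the last vowel is.
"hewef" has last vowel 'e'. The stems whose last vowel is 'e' (pogeb → pogub, beveg → bevug, pubeg → pubug) change the last vowel to 'u'.
So hewef → hewuf.

hewuf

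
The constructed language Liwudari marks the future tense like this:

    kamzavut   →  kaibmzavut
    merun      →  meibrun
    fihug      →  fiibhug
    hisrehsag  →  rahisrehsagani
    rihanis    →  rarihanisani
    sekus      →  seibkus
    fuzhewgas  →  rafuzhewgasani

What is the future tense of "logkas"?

sekus and fuzhewgas both end in -s yet inflect differently (seibkus, rafuzhewgasani), so the final letter is not what conditions the rule; the last vowel is.
"logkas" has last vowel 'a'. The stems whose last vowel is 'a' (fuzhewgas → rafuzhewgasani, hisrehsag → rahisrehsagani) add ra- … -ani around the stem.
So logkas → ralogkasani.

ralogkasani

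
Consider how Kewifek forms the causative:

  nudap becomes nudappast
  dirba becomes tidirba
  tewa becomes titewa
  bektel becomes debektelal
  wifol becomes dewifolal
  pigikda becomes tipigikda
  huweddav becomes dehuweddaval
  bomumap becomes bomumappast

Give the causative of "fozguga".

huweddav and bomumap both have last vowel 'a' yet inflect differently (dehuweddaval, bomumappast), so the last vowel is not what conditions the rule; the final letter is.
"fozguga" ends in -a. The stems ending in -a (dirba → tidirba, pigikda → tipigikda, tewa → titewa) add the prefix ti-.
So fozguga → tifozguga.

tifozguga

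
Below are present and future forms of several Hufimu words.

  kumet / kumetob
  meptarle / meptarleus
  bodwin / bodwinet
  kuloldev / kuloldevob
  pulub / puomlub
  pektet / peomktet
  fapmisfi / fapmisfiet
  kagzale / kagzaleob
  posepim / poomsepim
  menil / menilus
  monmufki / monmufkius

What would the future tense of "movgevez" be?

movgevezus

kagzale and meptarle both end in -e yet inflect differently (kagzaleob, meptarleus), so the final letter is not what conditions the rule; the first letter is.
"movgevez" begins with m-. The stems beginning with m- (monmufki → monmufkius, menil → menilus, meptarle → meptarleus) add -us.
The other patterns: stems beginning with k- add -ob; stems beginning with p- insert -om- after the first vowel; stems beginning with b- or f- add -et.
So movgevez → movgevezus.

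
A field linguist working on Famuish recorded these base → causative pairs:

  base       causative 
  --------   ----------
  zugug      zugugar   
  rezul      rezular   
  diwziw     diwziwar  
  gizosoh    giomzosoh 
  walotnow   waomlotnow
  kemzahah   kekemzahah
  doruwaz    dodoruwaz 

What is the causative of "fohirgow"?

diwziw and walotnow both end in -w yet inflect differently (diwziwar, waomlotnow), so the final letter is not what conditions the rule; the last vowel is.
"fohirgow" has last vowel 'o'. The stems whose last vowel is 'o' (gizosoh → giomzosoh, walotnow → waomlotnow) insert -om- after the first vowel.
The other patterns: stems whose last vowel is 'i' or 'u' add -ar; stems whose last vowel is 'a' repeat the first consonant+vowel as a prefix.
So fohirgow → foomhirgow.

foomhirgow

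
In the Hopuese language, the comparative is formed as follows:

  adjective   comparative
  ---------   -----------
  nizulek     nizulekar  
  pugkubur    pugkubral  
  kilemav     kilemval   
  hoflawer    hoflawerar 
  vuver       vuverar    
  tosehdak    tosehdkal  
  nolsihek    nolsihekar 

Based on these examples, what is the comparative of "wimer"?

wimerar

hoflawer and pugkubur both end in -r yet inflect differently (hoflawerar, pugkubral), so the final letter is not what conditions the rule; the last vowel is.
"wimer" has last vowel 'e'. The stems whose last vowel is 'e' (nolsihek → nolsihekar, nizulek → nizulekar, hoflawer → hoflawerar) add -ar.
The other pattern: stems whose last vowel is 'a' or 'u' delete the last vowel and add -al.
So wimer → wimerar.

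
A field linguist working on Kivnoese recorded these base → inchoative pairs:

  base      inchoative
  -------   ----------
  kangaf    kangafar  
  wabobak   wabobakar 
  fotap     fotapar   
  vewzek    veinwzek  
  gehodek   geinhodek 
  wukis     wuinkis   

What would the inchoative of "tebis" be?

wabobak and vewzek both end in -k yet inflect differently (wabobakar, veinwzek), so the final letter is not what conditions the rule; the last vowel is.
"tebis" has last vowel 'i'. The one such stem in the data (wukis → wuinkis) inserts -in- after the first vowel (as do vewzek, gehodek), so the same rule applies.
So tebis → teinbis.

teinbis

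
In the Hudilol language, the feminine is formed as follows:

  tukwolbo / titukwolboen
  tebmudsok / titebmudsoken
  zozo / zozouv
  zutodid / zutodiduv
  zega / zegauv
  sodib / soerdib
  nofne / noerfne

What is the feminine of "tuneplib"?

titunepliben

tukwolbo and zozo both end in -o yet inflect differently (titukwolboen, zozouv), so the final letter is not what conditions the rule; the first letter is.
"tuneplib" begins with t-. The stems beginning with t- (tukwolbo → titukwolboen, tebmudsok → titebmudsoken) add ti- … -en around the stem.
The other patterns: stems beginning with z- add -uv; stems beginning with n- or s- insert -er- after the first vowel.
So tuneplib → titunepliben.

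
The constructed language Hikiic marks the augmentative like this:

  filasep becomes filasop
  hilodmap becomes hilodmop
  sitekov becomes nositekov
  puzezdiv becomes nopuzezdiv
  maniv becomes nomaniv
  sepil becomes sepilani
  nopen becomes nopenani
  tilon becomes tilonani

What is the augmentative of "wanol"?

filasep and nopen both have last vowel 'e' yet inflect differently (filasop, nopenani), so the last vowel is not what conditions the rule; the final letter is.
"wanol" ends in -l. The one such stem in the data (sepil → sepilani) adds -ani, so the same rule applies.
So wanol → wanolani.

wanolani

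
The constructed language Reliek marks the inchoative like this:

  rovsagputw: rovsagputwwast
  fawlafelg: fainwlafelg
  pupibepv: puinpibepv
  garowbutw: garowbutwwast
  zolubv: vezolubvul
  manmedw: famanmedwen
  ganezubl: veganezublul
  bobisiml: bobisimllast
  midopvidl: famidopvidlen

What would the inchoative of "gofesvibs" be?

zolubv and pupibepv both end in -v yet inflect differently (vezolubvul, puinpibepv), so the final letter is not what conditions the rule; the second-to-last letter is.
"gofesvibs" has second-to-last letter 'b'. The stems whose second-to-last letter is 'b' (zolubv → vezolubvul, ganezubl → veganezublul) add ve- … -ul around the stem.
The other patterns: stems whose second-to-last letter is 'l' or 'p' insert -in- after the first vowel; stems whose second-to-last letter is 'd' add fa- … -en around the stem; stems whose second-to-last letter is 'm' or 't' double the final consonant and add -ast.
So gofesvibs → vegofesvibsul.

vegofesvibsul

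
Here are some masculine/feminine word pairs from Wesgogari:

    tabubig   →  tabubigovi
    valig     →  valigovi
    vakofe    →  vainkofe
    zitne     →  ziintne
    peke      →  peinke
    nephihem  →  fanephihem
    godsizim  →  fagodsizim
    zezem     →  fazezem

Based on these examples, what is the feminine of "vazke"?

vakofe and nephihem both have last vowel 'e' yet inflect differently (vainkofe, fanephihem), so the last vowel is not what conditions the rule; the final letter is.
"vazke" ends in -e. The stems ending in -e (vakofe → vainkofe, zitne → ziintne, peke → peinke) insert -in- after the first vowel.
So vazke → vainzke.

vainzke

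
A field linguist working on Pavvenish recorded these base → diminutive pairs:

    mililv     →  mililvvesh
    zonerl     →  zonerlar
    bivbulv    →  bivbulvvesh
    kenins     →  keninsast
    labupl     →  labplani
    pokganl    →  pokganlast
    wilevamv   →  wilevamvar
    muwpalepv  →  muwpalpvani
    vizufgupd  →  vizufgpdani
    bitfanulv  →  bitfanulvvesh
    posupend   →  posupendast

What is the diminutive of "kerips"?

pokganl and labupl both end in -l yet inflect differently (pokganlast, labplani), so the final letter is not what conditions the rule; the second-to-last letter is.
"kerips" has second-to-last letter 'p'. The stems whose second-to-last letter is 'p' (labupl → labplani, muwpalepv → muwpalpvani, vizufgupd → vizufgpdani) delete the last vowel and add -ani.
So kerips → kerpsani.

kerpsani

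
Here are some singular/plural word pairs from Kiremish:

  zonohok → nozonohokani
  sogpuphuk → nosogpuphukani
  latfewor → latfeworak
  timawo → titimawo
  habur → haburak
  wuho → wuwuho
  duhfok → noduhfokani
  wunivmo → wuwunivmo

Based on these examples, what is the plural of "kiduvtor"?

kiduvtorak

"kiduvtor" ends in -r. The stems ending in -r (habur → haburak, latfewor → latfeworak) add -ak.
The other patterns: stems ending in -o repeat the first consonant+vowel as a prefix; stems ending in -k add no- … -ani around the stem.
So kiduvtor → kiduvtorak.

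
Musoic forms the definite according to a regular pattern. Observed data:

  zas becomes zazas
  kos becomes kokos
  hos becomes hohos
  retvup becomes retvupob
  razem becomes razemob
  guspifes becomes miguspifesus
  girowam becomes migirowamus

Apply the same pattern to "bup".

bubup

zas and guspifes both end in -s yet inflect differently (zazas, miguspifesus), so the final letter is not what conditions the rule; the number of vowels is.
"bup" has 1 vowel. The stems with 1 vowel (zas → zazas, kos → kokos, hos → hohos) repeat the first consonant+vowel as a prefix.
The other patterns: stems with 2 vowels add -ob; stems with 3 vowels add mi- … -us around the stem.
So bup → bubup.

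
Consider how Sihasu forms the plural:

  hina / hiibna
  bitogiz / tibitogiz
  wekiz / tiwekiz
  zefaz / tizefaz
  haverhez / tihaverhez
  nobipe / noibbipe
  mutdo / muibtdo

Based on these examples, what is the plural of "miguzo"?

miibguzo

nobipe and haverhez both have last vowel 'e' yet inflect differently (noibbipe, tihaverhez), so the last vowel is not what conditions the rule; whether the stem ends in a vowel or a consonant is.
"miguzo" ends in a vowel. The stems ending in a vowel (mutdo → muibtdo, nobipe → noibbipe, hina → hiibna) insert -ib- after the first vowel.
So miguzo → miibguzo.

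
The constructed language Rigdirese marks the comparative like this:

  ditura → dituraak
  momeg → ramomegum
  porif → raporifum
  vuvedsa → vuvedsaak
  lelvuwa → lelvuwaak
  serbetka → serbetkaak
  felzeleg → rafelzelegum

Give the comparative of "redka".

redkaak

"redka" ends in -a. The stems ending in -a (ditura → dituraak, vuvedsa → vuvedsaak, serbetka → serbetkaak) add -ak.
The other pattern: stems ending in -f or -g add ra- … -um around the stem.
So redka → redkaak.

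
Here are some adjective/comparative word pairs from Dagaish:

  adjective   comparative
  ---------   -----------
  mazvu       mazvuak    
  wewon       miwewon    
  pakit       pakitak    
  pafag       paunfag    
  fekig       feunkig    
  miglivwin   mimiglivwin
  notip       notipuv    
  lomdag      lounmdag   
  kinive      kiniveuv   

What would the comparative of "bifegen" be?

"bifegen" ends in -n. The stems ending in -n (wewon → miwewon, miglivwin → mimiglivwin) add the prefix mi-.
So bifegen → mibifegen.

mibifegen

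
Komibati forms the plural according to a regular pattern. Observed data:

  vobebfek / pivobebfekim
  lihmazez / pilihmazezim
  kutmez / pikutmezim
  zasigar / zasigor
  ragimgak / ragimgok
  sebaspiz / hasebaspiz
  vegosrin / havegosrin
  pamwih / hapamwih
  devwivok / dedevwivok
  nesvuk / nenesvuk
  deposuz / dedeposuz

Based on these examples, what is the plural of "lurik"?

"lurik" has last vowel 'i'. The stems whose last vowel is 'i' (sebaspiz → hasebaspiz, vegosrin → havegosrin, pamwih → hapamwih) add the prefix ha-.
The other patterns: stems whose last vowel is 'e' add pi- … -im around the stem; stems whose last vowel is 'a' change the last vowel to 'o'; stems whose last vowel is 'o' or 'u' repeat the first consonant+vowel as a prefix.
So lurik → halurik.

halurik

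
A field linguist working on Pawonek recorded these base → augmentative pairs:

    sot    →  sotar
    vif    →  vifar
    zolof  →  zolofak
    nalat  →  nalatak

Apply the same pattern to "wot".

wotar

sot and nalat both end in -t yet inflect differently (sotar, nalatak), so the final letter is not what conditions the rule; the number of vowels is.
"wot" has 1 vowel. The stems with 1 vowel (sot → sotar, vif → vifar) add -ar.
So wot → wotar.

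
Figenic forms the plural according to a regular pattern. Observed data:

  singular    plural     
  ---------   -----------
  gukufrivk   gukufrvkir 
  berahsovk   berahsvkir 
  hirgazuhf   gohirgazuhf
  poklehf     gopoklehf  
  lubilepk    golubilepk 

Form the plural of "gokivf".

gokvfir

"gokivf" has second-to-last letter 'v'. The stems whose second-to-last letter is 'v' (gukufrivk → gukufrvkir, berahsovk → berahsvkir) delete the last vowel and add -ir.
The other pattern: stems whose second-to-last letter is 'h' or 'p' add the prefix go-.
So gokivf → gokvfir.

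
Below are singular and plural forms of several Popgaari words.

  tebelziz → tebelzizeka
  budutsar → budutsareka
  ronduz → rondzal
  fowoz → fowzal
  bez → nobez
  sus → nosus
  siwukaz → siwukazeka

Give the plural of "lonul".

lonlal

bez and fowoz both end in -z yet inflect differently (nobez, fowzal), so the final letter is not what conditions the rule; the number of vowels is.
"lonul" has 2 vowels. The stems with 2 vowels (fowoz → fowzal, ronduz → rondzal) delete the last vowel and add -al.
So lonul → lonlal.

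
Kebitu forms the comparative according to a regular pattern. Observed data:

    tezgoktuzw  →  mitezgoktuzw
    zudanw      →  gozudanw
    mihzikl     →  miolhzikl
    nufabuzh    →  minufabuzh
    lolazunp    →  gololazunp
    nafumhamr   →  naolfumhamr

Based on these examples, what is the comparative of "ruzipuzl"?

"ruzipuzl" has second-to-last letter 'z'. The stems whose second-to-last letter is 'z' (tezgoktuzw → mitezgoktuzw, nufabuzh → minufabuzh) add the prefix mi-.
The other patterns: stems whose second-to-last letter is 'n' add the prefix go-; stems whose second-to-last letter is 'k' or 'm' insert -ol- after the first vowel.
So ruzipuzl → miruzipuzl.

miruzipuzl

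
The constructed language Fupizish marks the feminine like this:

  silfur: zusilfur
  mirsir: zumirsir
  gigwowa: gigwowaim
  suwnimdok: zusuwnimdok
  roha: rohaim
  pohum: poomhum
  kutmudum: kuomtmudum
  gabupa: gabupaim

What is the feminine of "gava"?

"gava" ends in -a. The stems ending in -a (roha → rohaim, gabupa → gabupaim, gigwowa → gigwowaim) add -im.
So gava → gavaim.

gavaim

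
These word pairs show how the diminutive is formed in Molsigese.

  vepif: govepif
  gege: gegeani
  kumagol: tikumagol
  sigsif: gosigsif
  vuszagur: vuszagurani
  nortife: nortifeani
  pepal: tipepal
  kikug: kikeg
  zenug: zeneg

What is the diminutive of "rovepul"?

tirovepul

"rovepul" ends in -l. The stems ending in -l (pepal → tipepal, kumagol → tikumagol) add the prefix ti-.
So rovepul → tirovepul.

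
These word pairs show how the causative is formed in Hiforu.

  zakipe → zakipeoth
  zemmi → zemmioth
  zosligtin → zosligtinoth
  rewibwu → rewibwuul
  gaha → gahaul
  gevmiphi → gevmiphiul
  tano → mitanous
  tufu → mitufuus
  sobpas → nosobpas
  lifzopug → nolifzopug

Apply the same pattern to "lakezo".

"lakezo" begins with l-. The one such stem in the data (lifzopug → nolifzopug) adds the prefix no-, so the same rule applies.
The other patterns: stems beginning with z- add -oth; stems beginning with g- or r- add -ul; stems beginning with t- add mi- … -us around the stem.
So lakezo → nolakezo.

nolakezo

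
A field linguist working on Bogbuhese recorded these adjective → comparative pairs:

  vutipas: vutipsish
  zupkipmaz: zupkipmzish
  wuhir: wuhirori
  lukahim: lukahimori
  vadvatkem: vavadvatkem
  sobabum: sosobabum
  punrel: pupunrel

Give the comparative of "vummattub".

vuvummattub

lukahim and vadvatkem both end in -m yet inflect differently (lukahimori, vavadvatkem), so the final letter is not what conditions the rule; the last vowel is.
"vummattub" has last vowel 'u'. The one such stem in the data (sobabum → sosobabum) repeats the first consonant+vowel as a prefix (as do vadvatkem, punrel), so the same rule applies.
The other patterns: stems whose last vowel is 'a' delete the last vowel and add -ish; stems whose last vowel is 'i' add -ori.
So vummattub → vuvummattub.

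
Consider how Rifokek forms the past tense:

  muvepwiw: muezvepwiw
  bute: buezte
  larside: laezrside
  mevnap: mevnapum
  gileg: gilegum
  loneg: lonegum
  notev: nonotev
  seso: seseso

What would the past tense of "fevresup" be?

bute and gileg both have last vowel 'e' yet inflect differently (buezte, gilegum), so the last vowel is not what conditions the rule; the final letter is.
"fevresup" ends in -p. The one such stem in the data (mevnap → mevnapum) adds -um, so the same rule applies.
The other patterns: stems ending in -e or -w insert -ez- after the first vowel; stems ending in -o or -v repeat the first consonant+vowel as a prefix.
So fevresup → fevresupum.

fevresupum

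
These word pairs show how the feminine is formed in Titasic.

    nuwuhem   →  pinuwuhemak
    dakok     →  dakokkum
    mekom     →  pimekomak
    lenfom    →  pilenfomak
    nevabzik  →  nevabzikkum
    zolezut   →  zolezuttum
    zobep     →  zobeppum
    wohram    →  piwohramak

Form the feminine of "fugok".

mekom and dakok both have last vowel 'o' yet inflect differently (pimekomak, dakokkum), so the last vowel is not what conditions the rule; the final letter is.
"fugok" ends in -k. The stems ending in -k (dakok → dakokkum, nevabzik → nevabzikkum) double the final consonant and add -um.
The other pattern: stems ending in -m add pi- … -ak around the stem.
So fugok → fugokkum.

fugokkum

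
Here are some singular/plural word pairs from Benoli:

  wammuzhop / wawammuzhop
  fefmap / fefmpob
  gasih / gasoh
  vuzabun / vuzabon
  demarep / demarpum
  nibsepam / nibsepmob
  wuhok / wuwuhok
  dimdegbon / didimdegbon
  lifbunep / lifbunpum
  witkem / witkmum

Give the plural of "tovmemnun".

"tovmemnun" has last vowel 'u'. The one such stem in the data (vuzabun → vuzabon) changes the last vowel to 'o' (as does gasih), so the same rule applies.
The other patterns: stems whose last vowel is 'e' delete the last vowel and add -um; stems whose last vowel is 'o' repeat the first consonant+vowel as a prefix; stems whose last vowel is 'a' delete the last vowel and add -ob.
So tovmemnun → tovmemnon.

tovmemnon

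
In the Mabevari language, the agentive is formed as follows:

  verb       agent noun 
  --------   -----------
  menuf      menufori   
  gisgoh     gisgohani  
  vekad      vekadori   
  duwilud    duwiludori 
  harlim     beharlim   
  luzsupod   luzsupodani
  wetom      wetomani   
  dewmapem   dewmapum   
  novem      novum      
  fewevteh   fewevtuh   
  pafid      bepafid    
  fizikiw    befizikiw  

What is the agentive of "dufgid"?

bedufgid

"dufgid" has last vowel 'i'. The stems whose last vowel is 'i' (fizikiw → befizikiw, pafid → bepafid, harlim → beharlim) add the prefix be-.
So dufgid → bedufgid.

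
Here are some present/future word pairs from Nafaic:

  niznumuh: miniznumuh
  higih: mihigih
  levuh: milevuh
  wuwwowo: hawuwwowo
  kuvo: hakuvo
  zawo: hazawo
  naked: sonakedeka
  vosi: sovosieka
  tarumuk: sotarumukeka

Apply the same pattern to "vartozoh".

mivartozoh

"vartozoh" ends in -h. The stems ending in -h (niznumuh → miniznumuh, higih → mihigih, levuh → milevuh) add the prefix mi-.
The other patterns: stems ending in -o add the prefix ha-; stems ending in -d, -i or -k add so- … -eka around the stem.
So vartozoh → mivartozoh.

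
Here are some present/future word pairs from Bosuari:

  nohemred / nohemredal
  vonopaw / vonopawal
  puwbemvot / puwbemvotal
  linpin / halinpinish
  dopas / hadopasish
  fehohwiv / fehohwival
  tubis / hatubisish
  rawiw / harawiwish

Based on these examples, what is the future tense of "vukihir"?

vukihiral

"vukihir" has 3 vowels. The stems with 3 vowels (fehohwiv → fehohwival, nohemred → nohemredal, puwbemvot → puwbemvotal) add -al.
So vukihir → vukihiral.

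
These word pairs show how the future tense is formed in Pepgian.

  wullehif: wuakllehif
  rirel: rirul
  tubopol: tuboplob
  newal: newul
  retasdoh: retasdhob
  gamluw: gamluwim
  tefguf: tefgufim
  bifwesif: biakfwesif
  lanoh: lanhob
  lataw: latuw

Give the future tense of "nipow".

"nipow" has last vowel 'o'. The stems whose last vowel is 'o' (tubopol → tuboplob, lanoh → lanhob, retasdoh → retasdhob) delete the last vowel and add -ob.
So nipow → nipwob.

nipwob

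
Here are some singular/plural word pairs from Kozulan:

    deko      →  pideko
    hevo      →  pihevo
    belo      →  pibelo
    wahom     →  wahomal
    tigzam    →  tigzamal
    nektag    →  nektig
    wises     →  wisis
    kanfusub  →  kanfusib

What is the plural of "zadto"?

deko and wahom both have last vowel 'o' yet inflect differently (pideko, wahomal), so the last vowel is not what conditions the rule; the final letter is.
"zadto" ends in -o. The stems ending in -o (deko → pideko, hevo → pihevo, belo → pibelo) add the prefix pi-.
The other patterns: stems ending in -m add -al; stems ending in -b, -g or -s change the last vowel to 'i'.
So zadto → pizadto.

pizadto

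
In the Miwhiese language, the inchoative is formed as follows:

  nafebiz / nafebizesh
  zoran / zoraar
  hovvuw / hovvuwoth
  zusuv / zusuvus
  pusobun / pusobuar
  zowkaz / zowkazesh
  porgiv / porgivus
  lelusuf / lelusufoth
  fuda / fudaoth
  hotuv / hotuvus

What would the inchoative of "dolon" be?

doloar

zoran and zowkaz both have last vowel 'a' yet inflect differently (zoraar, zowkazesh), so the last vowel is not what conditions the rule; the final letter is.
"dolon" ends in -n. The stems ending in -n (pusobun → pusobuar, zoran → zoraar) drop the final letter and add -ar.
So dolon → doloar.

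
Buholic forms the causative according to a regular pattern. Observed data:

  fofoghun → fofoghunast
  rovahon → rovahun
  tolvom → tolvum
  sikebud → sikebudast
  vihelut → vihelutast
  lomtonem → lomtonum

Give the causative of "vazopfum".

"vazopfum" has last vowel 'u'. The stems whose last vowel is 'u' (vihelut → vihelutast, sikebud → sikebudast, fofoghun → fofoghunast) add -ast.
So vazopfum → vazopfumast.

vazopfumast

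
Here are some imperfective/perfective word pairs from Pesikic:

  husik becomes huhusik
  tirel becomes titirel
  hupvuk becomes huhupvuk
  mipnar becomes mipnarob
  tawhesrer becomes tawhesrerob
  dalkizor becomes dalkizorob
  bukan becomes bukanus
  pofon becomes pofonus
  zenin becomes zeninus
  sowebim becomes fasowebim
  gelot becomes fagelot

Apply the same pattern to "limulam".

"limulam" ends in -m. The one such stem in the data (sowebim → fasowebim) adds the prefix fa-, so the same rule applies.
So limulam → falimulam.

falimulam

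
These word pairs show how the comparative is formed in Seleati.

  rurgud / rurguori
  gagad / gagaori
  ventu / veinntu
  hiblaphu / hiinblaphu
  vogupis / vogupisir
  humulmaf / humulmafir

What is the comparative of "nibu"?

niinbu

ventu and rurgud both have last vowel 'u' yet inflect differently (veinntu, rurguori), so the last vowel is not what conditions the rule; the final letter is.
"nibu" ends in -u. The stems ending in -u (ventu → veinntu, hiblaphu → hiinblaphu) insert -in- after the first vowel.
So nibu → niinbu.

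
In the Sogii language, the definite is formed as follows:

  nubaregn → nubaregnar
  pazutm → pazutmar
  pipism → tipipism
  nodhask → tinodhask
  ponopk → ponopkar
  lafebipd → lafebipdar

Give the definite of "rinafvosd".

tirinafvosd

"rinafvosd" has second-to-last letter 's'. The stems whose second-to-last letter is 's' (nodhask → tinodhask, pipism → tipipism) add the prefix ti-.
So rinafvosd → tirinafvosd.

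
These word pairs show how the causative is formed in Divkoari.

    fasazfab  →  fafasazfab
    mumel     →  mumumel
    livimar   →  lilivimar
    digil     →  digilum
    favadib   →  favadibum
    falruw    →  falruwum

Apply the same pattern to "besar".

mumel and digil both end in -l yet inflect differently (mumumel, digilum), so the final letter is not what conditions the rule; the last vowel is.
"besar" has last vowel 'a'. The stems whose last vowel is 'a' (fasazfab → fafasazfab, livimar → lilivimar) repeat the first consonant+vowel as a prefix.
The other pattern: stems whose last vowel is 'i' or 'u' add -um.
So besar → bebesar.

bebesar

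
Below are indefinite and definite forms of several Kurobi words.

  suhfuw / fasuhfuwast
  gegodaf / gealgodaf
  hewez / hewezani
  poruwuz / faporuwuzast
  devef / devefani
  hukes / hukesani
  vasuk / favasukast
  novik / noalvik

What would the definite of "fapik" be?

"fapik" has last vowel 'i'. The one such stem in the data (novik → noalvik) inserts -al- after the first vowel (as does gegodaf), so the same rule applies.
The other patterns: stems whose last vowel is 'u' add fa- … -ast around the stem; stems whose last vowel is 'e' add -ani.
So fapik → faalpik.

faalpik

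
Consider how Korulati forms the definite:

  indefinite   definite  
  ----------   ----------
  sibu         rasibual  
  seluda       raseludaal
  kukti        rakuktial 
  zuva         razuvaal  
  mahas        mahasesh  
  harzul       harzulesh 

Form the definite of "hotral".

hotralesh

seluda and mahas both have last vowel 'a' yet inflect differently (raseludaal, mahasesh), so the last vowel is not what conditions the rule; whether the stem ends in a vowel or a consonant is.
"hotral" ends in a consonant. The stems ending in a consonant (mahas → mahasesh, harzul → harzulesh) add -esh.
The other pattern: stems ending in a vowel add ra- … -al around the stem.
So hotral → hotralesh.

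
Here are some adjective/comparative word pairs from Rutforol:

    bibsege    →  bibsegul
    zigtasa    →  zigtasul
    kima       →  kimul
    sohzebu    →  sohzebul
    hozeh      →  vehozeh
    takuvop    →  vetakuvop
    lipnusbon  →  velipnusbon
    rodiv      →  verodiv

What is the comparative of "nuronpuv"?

venuronpuv

bibsege and hozeh both have last vowel 'e' yet inflect differently (bibsegul, vehozeh), so the last vowel is not what conditions the rule; whether the stem ends in a vowel or a consonant is.
"nuronpuv" ends in a consonant. The stems ending in a consonant (hozeh → vehozeh, takuvop → vetakuvop, lipnusbon → velipnusbon) add the prefix ve-.
So nuronpuv → venuronpuv.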